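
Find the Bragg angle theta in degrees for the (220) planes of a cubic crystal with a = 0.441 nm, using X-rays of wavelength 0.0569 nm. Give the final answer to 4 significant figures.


d = a / sqrt(h^2+k^2+l^2)
d = 0.441 / sqrt(8) = 0.155917 nm
lambda = 2*d*sin(theta)  =>  sin(theta) = lambda / (2*d)
sin(theta) = 0.0569 / (2 * 0.155917) = 0.182469
theta = 10.51 deg


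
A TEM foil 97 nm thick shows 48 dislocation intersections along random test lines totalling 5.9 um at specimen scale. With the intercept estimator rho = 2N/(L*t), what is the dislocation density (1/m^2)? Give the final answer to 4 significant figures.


rho = 2N / (L * t)
L = 5.9 um = 5.9e-06 m, t = 97 nm = 9.7e-08 m
rho = 2 * 48 / (5.9e-06 * 9.7e-08)
rho = 1.677e+14 1/m^2


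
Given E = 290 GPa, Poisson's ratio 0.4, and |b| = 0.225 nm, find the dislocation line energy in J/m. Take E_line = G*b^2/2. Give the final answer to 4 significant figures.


Step 1: G = E / (2*(1+nu))
G = 290 / (2*(1+0.4)) = 103.571 GPa = 1.03571e+11 Pa
Step 2: E_line = G*b^2/2
b = 0.225 nm = 2.25e-10 m
E_line = 0.5 * 1.03571e+11 * (2.25e-10)^2 = 2.622e-09 J/m


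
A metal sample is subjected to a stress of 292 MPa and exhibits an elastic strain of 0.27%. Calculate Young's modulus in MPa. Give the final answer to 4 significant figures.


E = sigma / epsilon
epsilon = 0.27% = 2.7e-03
E = 292 / 2.7e-03
E = 108100 MPa


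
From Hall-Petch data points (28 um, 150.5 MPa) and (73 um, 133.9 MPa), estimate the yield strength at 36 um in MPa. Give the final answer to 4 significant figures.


sigma_y = sigma0 + k / sqrt(d)
1/sqrt(d1) = 1/sqrt(2.8e-05) = 188.982;  1/sqrt(d2) = 117.041
k = (sigma1 - sigma2) / (1/sqrt(d1) - 1/sqrt(d2)) = (150.5 - 133.9) / (188.982 - 117.041) = 0.230744 MPa*m^0.5
sigma0 = sigma1 - k/sqrt(d1) = 150.5 - 0.230744*188.982 = 106.893 MPa
sigma_y(d3) = 106.893 + 0.230744 / sqrt(3.6e-05) = 145.4 MPa


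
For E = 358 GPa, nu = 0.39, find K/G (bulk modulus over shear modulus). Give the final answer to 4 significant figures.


G = E / (2*(1+nu))
G = 358 / (2*(1+0.39)) = 128.777 GPa
K = E / (3*(1-2*nu))
K = 358 / (3*(1-2*0.39)) = 542.424 GPa
K/G = 542.424 / 128.777 = 4.212


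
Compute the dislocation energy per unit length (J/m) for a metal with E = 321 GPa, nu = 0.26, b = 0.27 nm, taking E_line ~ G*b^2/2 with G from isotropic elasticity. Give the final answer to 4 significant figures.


Step 1: G = E / (2*(1+nu))
G = 321 / (2*(1+0.26)) = 127.381 GPa = 1.27381e+11 Pa
Step 2: E_line = G*b^2/2
b = 0.27 nm = 2.7e-10 m
E_line = 0.5 * 1.27381e+11 * (2.7e-10)^2 = 4.643e-09 J/m


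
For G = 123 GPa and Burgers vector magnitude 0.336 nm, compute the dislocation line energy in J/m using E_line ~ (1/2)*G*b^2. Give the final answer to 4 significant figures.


E = G*b^2/2
b = 0.336 nm = 3.36e-10 m
G = 123 GPa = 1.23e+11 Pa
E = 0.5 * 1.23e+11 * (3.36e-10)^2
E = 6.943e-09 J/m


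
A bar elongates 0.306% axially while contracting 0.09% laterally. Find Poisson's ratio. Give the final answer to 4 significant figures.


nu = -epsilon_lat / epsilon_axial
Lateral strain is contraction (negative), so using magnitudes:
nu = 0.09 / 0.306
nu = 0.2941


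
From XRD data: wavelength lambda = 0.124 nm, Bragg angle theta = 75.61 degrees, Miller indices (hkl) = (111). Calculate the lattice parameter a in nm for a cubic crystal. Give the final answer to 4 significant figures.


d = lambda / (2*sin(theta))
d = 0.124 / (2*sin(75.61 deg))
d = 0.0640082 nm
a = d * sqrt(h^2+k^2+l^2) = 0.0640082 * sqrt(3)
a = 0.1109 nm


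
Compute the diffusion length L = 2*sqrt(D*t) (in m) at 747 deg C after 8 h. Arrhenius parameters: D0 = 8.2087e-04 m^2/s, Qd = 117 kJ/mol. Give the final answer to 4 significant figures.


Step 1: D = D0 * exp(-Qd/(R*T))
T = 1020.15 K
D = 8.2087e-04 * exp(-117e3 / (8.314 * 1020.15)) = 8.38144e-10 m^2/s
Step 2: L = 2*sqrt(D*t)
t = 8 h = 28800 s
L = 2*sqrt(8.38144e-10 * 28800) = 9.826e-03 m


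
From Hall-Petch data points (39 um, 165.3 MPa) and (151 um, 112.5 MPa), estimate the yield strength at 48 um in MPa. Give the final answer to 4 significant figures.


sigma_y = sigma0 + k / sqrt(d)
1/sqrt(d1) = 1/sqrt(3.9e-05) = 160.128;  1/sqrt(d2) = 81.3788
k = (sigma1 - sigma2) / (1/sqrt(d1) - 1/sqrt(d2)) = (165.3 - 112.5) / (160.128 - 81.3788) = 0.670482 MPa*m^0.5
sigma0 = sigma1 - k/sqrt(d1) = 165.3 - 0.670482*160.128 = 57.9369 MPa
sigma_y(d3) = 57.9369 + 0.670482 / sqrt(4.8e-05) = 154.7 MPa


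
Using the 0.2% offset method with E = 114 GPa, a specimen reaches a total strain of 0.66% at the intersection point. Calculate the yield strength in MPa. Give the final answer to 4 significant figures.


Offset strain = 0.002
Elastic strain at yield = total_strain - offset = 6.6e-03 - 0.002 = 4.6e-03
sigma_y = E * elastic_strain = 114000 * 4.6e-03
sigma_y = 524.4 MPa


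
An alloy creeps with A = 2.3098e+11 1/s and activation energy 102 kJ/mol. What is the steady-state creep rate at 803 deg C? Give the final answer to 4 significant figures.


rate = A * exp(-Q / (R*T))
T = 803 + 273.15 = 1076.15 K
rate = 2.3098e+11 * exp(-102e3 / (8.314 * 1076.15))
rate = 2.585e+06 1/s


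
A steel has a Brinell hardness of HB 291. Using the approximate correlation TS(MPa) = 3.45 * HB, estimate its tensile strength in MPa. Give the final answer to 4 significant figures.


TS (MPa) = 3.45 * HB
TS = 3.45 * 291
TS = 1004 MPa


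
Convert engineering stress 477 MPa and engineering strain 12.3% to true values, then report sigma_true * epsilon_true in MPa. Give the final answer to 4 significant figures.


sigma_true = sigma_eng * (1 + epsilon_eng)
sigma_true = 477 * (1 + 0.123) = 535.671 MPa
epsilon_true = ln(1 + epsilon_eng)
epsilon_true = ln(1 + 0.123) = 0.116004
sigma_true * epsilon_true = 535.671 * 0.116004 = 62.14 MPa


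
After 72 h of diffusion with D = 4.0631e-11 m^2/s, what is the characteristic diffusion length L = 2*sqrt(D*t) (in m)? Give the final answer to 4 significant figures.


t = 72 hr = 259200 s
Diffusion length = 2*sqrt(D*t)
= 2*sqrt(4.0631e-11 * 259200)
= 6.49e-03 m


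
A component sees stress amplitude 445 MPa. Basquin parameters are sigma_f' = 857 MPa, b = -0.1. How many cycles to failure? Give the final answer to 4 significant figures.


sigma_a = sigma_f' * (2*Nf)^b
2*Nf = (sigma_a / sigma_f')^(1/b)
2*Nf = (445 / 857)^(1/-0.1)
2*Nf = 701.792
Nf = 350.9 cycles


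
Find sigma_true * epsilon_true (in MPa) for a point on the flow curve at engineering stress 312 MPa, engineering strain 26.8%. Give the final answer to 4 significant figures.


sigma_true = sigma_eng * (1 + epsilon_eng)
sigma_true = 312 * (1 + 0.268) = 395.616 MPa
epsilon_true = ln(1 + epsilon_eng)
epsilon_true = ln(1 + 0.268) = 0.237441
sigma_true * epsilon_true = 395.616 * 0.237441 = 93.94 MPa


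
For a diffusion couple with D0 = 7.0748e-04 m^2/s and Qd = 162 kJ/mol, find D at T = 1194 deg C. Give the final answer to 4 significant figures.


D = D0 * exp(-Qd / (R*T))
T = 1467.15 K
D = 7.0748e-04 * exp(-162e3 / (8.314 * 1467.15))
D = 1.207e-09 m^2/s


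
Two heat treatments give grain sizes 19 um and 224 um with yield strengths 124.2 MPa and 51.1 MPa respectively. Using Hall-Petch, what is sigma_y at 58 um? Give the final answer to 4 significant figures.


sigma_y = sigma0 + k / sqrt(d)
1/sqrt(d1) = 1/sqrt(1.9e-05) = 229.416;  1/sqrt(d2) = 66.8153
k = (sigma1 - sigma2) / (1/sqrt(d1) - 1/sqrt(d2)) = (124.2 - 51.1) / (229.416 - 66.8153) = 0.449568 MPa*m^0.5
sigma0 = sigma1 - k/sqrt(d1) = 124.2 - 0.449568*229.416 = 21.062 MPa
sigma_y(d3) = 21.062 + 0.449568 / sqrt(5.8e-05) = 80.09 MPa


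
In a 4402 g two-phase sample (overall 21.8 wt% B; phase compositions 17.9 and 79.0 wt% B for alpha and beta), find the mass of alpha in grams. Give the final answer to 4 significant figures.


f_alpha = (C_beta - C0) / (C_beta - C_alpha)
f_alpha = (79.0 - 21.8) / (79.0 - 17.9) = 0.93617
m_alpha = f_alpha * m_total = 0.93617 * 4402 = 4121 g


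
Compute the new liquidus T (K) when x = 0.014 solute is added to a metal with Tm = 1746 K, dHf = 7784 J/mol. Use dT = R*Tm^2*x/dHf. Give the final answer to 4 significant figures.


dT = R*Tm^2*x / dHf
dT = 8.314 * 1746^2 * 0.014 / 7784
dT = 45.5852 K
T_new = 1746 - 45.5852 = 1700 K


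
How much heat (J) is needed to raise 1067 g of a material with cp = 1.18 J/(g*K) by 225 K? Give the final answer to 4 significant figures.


Q = m * cp * dT
Q = 1067 * 1.18 * 225
Q = 283300 J


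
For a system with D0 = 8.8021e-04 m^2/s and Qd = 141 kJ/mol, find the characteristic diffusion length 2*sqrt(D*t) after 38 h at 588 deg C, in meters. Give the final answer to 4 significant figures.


Step 1: D = D0 * exp(-Qd/(R*T))
T = 861.15 K
D = 8.8021e-04 * exp(-141e3 / (8.314 * 861.15)) = 2.46412e-12 m^2/s
Step 2: L = 2*sqrt(D*t)
t = 38 h = 136800 s
L = 2*sqrt(2.46412e-12 * 136800) = 1.161e-03 m


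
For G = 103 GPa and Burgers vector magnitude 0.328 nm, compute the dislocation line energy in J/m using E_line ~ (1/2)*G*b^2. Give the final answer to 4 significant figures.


E = G*b^2/2
b = 0.328 nm = 3.28e-10 m
G = 103 GPa = 1.03e+11 Pa
E = 0.5 * 1.03e+11 * (3.28e-10)^2
E = 5.541e-09 J/m


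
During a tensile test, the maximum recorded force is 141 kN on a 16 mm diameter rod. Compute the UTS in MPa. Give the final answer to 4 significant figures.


A0 = pi*(d/2)^2 = pi*(16/2)^2 = 201.062 mm^2
UTS = F_max / A0 = 141*1000 / 201.062
UTS = 701.3 MPa


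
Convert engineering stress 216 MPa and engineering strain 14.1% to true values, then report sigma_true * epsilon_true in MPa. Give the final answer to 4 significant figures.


sigma_true = sigma_eng * (1 + epsilon_eng)
sigma_true = 216 * (1 + 0.141) = 246.456 MPa
epsilon_true = ln(1 + epsilon_eng)
epsilon_true = ln(1 + 0.141) = 0.131905
sigma_true * epsilon_true = 246.456 * 0.131905 = 32.51 MPa


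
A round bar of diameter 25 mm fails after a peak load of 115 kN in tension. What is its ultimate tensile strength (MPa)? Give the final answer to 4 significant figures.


A0 = pi*(d/2)^2 = pi*(25/2)^2 = 490.874 mm^2
UTS = F_max / A0 = 115*1000 / 490.874
UTS = 234.3 MPa


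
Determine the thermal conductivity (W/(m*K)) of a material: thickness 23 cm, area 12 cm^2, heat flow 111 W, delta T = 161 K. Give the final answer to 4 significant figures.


k = Q*L / (A*dT)
L = 0.23 m, A = 1.2e-03 m^2
k = 111 * 0.23 / (1.2e-03 * 161)
k = 132.1 W/(m*K)


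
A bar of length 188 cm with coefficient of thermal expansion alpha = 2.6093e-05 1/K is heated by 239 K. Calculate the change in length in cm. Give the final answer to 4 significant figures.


dL = L0 * alpha * dT
dL = 188 * 2.6093e-05 * 239
dL = 1.172 cm


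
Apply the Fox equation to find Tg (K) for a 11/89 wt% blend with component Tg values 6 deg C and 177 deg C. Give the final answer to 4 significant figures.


1/Tg = w1/Tg1 + w2/Tg2 (in Kelvin)
Tg1 = 279.15 K, Tg2 = 450.15 K
1/Tg = 0.11/279.15 + 0.89/450.15
Tg = 421.7 K


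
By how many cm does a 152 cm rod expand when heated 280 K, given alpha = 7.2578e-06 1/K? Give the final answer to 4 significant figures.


dL = L0 * alpha * dT
dL = 152 * 7.2578e-06 * 280
dL = 0.3089 cm


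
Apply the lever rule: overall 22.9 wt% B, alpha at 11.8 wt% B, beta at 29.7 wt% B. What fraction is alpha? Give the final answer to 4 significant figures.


f_alpha = (C_beta - C0) / (C_beta - C_alpha)
f_alpha = (29.7 - 22.9) / (29.7 - 11.8)
f_alpha = 0.3799


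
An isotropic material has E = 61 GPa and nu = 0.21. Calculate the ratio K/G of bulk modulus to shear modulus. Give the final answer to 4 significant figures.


G = E / (2*(1+nu))
G = 61 / (2*(1+0.21)) = 25.2066 GPa
K = E / (3*(1-2*nu))
K = 61 / (3*(1-2*0.21)) = 35.0575 GPa
K/G = 35.0575 / 25.2066 = 1.391


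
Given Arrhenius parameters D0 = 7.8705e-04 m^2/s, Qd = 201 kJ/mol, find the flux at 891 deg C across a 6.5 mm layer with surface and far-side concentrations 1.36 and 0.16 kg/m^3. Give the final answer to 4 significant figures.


Step 1: D = D0 * exp(-Qd/(R*T))
T = 891 + 273.15 = 1164.15 K
D = 7.8705e-04 * exp(-201e3 / (8.314 * 1164.15)) = 7.53251e-13 m^2/s
Step 2: J = D * (C1 - C2) / dx
J = 7.53251e-13 * (1.36 - 0.16) / 6.5e-03
J = 1.391e-10 kg/(m^2*s)


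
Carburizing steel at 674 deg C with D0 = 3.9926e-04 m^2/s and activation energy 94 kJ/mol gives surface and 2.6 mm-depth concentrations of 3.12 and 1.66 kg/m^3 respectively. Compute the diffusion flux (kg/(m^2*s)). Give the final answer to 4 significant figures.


Step 1: D = D0 * exp(-Qd/(R*T))
T = 674 + 273.15 = 947.15 K
D = 3.9926e-04 * exp(-94e3 / (8.314 * 947.15)) = 2.61238e-09 m^2/s
Step 2: J = D * (C1 - C2) / dx
J = 2.61238e-09 * (3.12 - 1.66) / 2.6e-03
J = 1.467e-06 kg/(m^2*s)


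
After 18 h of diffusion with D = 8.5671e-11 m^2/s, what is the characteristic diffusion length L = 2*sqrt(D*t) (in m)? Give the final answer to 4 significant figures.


t = 18 hr = 64800 s
Diffusion length = 2*sqrt(D*t)
= 2*sqrt(8.5671e-11 * 64800)
= 4.712e-03 m


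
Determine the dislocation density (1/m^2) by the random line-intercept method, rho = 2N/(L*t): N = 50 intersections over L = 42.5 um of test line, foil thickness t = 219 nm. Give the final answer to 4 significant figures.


rho = 2N / (L * t)
L = 42.5 um = 4.25e-05 m, t = 219 nm = 2.19e-07 m
rho = 2 * 50 / (4.25e-05 * 2.19e-07)
rho = 1.074e+13 1/m^2


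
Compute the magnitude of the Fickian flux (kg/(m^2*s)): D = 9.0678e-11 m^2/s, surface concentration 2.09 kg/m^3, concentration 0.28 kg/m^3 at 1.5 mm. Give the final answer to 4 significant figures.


J = -D * (dC/dx) = D * (C1 - C2) / dx
J = 9.0678e-11 * (2.09 - 0.28) / 1.5e-03
J = 1.094e-07 kg/(m^2*s)


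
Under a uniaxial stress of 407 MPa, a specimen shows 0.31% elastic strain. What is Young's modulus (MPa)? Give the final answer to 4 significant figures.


E = sigma / epsilon
epsilon = 0.31% = 3.1e-03
E = 407 / 3.1e-03
E = 131300 MPa


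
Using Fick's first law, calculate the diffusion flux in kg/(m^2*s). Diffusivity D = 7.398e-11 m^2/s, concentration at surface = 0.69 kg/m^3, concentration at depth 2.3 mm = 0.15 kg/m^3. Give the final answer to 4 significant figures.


J = -D * (dC/dx) = D * (C1 - C2) / dx
J = 7.398e-11 * (0.69 - 0.15) / 2.3e-03
J = 1.737e-08 kg/(m^2*s)


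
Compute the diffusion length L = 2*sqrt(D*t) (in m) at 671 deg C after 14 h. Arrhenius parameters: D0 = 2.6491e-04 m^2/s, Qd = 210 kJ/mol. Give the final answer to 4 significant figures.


Step 1: D = D0 * exp(-Qd/(R*T))
T = 944.15 K
D = 2.6491e-04 * exp(-210e3 / (8.314 * 944.15)) = 6.37574e-16 m^2/s
Step 2: L = 2*sqrt(D*t)
t = 14 h = 50400 s
L = 2*sqrt(6.37574e-16 * 50400) = 1.134e-05 m


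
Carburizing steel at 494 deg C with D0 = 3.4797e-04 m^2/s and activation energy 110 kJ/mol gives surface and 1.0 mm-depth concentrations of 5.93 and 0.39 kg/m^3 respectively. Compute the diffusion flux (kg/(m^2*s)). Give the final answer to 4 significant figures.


Step 1: D = D0 * exp(-Qd/(R*T))
T = 494 + 273.15 = 767.15 K
D = 3.4797e-04 * exp(-110e3 / (8.314 * 767.15)) = 1.12579e-11 m^2/s
Step 2: J = D * (C1 - C2) / dx
J = 1.12579e-11 * (5.93 - 0.39) / 1e-03
J = 6.237e-08 kg/(m^2*s)


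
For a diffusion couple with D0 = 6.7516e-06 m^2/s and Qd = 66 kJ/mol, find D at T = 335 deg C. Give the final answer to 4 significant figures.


D = D0 * exp(-Qd / (R*T))
T = 608.15 K
D = 6.7516e-06 * exp(-66e3 / (8.314 * 608.15))
D = 1.447e-11 m^2/s


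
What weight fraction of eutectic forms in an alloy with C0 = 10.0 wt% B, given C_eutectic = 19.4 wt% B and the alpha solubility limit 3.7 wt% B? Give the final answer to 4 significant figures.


f_primary = (C_e - C0) / (C_e - C_alpha_max)
f_primary = (19.4 - 10.0) / (19.4 - 3.7)
f_primary = 0.598726
f_eutectic = 1 - 0.598726 = 0.4013


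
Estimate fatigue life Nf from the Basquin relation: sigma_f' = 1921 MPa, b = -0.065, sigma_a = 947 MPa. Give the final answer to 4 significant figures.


sigma_a = sigma_f' * (2*Nf)^b
2*Nf = (sigma_a / sigma_f')^(1/b)
2*Nf = (947 / 1921)^(1/-0.065)
2*Nf = 53187.1
Nf = 26590 cycles


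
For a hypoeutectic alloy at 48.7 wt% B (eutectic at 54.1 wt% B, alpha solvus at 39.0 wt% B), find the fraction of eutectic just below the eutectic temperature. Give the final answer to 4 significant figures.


f_primary = (C_e - C0) / (C_e - C_alpha_max)
f_primary = (54.1 - 48.7) / (54.1 - 39.0)
f_primary = 0.357616
f_eutectic = 1 - 0.357616 = 0.6424


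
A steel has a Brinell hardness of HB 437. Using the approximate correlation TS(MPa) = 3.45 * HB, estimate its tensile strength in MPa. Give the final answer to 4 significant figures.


TS (MPa) = 3.45 * HB
TS = 3.45 * 437
TS = 1508 MPa


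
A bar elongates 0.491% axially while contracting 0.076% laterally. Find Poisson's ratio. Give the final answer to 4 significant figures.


nu = -epsilon_lat / epsilon_axial
Lateral strain is contraction (negative), so using magnitudes:
nu = 0.076 / 0.491
nu = 0.1548


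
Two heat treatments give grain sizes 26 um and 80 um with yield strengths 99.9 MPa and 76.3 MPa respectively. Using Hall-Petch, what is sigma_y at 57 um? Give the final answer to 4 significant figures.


sigma_y = sigma0 + k / sqrt(d)
1/sqrt(d1) = 1/sqrt(2.6e-05) = 196.116;  1/sqrt(d2) = 111.803
k = (sigma1 - sigma2) / (1/sqrt(d1) - 1/sqrt(d2)) = (99.9 - 76.3) / (196.116 - 111.803) = 0.27991 MPa*m^0.5
sigma0 = sigma1 - k/sqrt(d1) = 99.9 - 0.27991*196.116 = 45.0051 MPa
sigma_y(d3) = 45.0051 + 0.27991 / sqrt(5.7e-05) = 82.08 MPa


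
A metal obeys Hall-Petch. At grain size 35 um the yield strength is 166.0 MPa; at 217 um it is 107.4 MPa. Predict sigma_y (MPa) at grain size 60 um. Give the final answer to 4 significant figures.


sigma_y = sigma0 + k / sqrt(d)
1/sqrt(d1) = 1/sqrt(3.5e-05) = 169.031;  1/sqrt(d2) = 67.8844
k = (sigma1 - sigma2) / (1/sqrt(d1) - 1/sqrt(d2)) = (166.0 - 107.4) / (169.031 - 67.8844) = 0.579358 MPa*m^0.5
sigma0 = sigma1 - k/sqrt(d1) = 166.0 - 0.579358*169.031 = 68.0706 MPa
sigma_y(d3) = 68.0706 + 0.579358 / sqrt(6e-05) = 142.9 MPa


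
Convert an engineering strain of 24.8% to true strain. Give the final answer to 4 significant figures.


epsilon_true = ln(1 + epsilon_eng)
epsilon_true = ln(1 + 0.248)
epsilon_true = 0.2215


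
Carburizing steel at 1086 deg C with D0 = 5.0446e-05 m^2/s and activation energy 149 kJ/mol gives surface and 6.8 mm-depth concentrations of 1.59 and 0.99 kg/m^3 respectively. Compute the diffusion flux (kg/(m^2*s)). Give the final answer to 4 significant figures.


Step 1: D = D0 * exp(-Qd/(R*T))
T = 1086 + 273.15 = 1359.15 K
D = 5.0446e-05 * exp(-149e3 / (8.314 * 1359.15)) = 9.46837e-11 m^2/s
Step 2: J = D * (C1 - C2) / dx
J = 9.46837e-11 * (1.59 - 0.99) / 6.8e-03
J = 8.354e-09 kg/(m^2*s)


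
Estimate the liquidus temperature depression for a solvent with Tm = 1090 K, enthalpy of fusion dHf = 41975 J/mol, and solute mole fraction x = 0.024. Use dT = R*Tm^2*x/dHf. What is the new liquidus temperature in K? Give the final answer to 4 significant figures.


dT = R*Tm^2*x / dHf
dT = 8.314 * 1090^2 * 0.024 / 41975
dT = 5.64786 K
T_new = 1090 - 5.64786 = 1084 K


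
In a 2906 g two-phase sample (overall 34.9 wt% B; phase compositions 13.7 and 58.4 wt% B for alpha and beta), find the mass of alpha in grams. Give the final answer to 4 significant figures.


f_alpha = (C_beta - C0) / (C_beta - C_alpha)
f_alpha = (58.4 - 34.9) / (58.4 - 13.7) = 0.525727
m_alpha = f_alpha * m_total = 0.525727 * 2906 = 1528 g


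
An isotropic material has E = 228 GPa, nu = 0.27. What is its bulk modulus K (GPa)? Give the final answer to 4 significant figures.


K = E / (3*(1-2*nu))
K = 228 / (3*(1-2*0.27))
K = 165.2 GPa


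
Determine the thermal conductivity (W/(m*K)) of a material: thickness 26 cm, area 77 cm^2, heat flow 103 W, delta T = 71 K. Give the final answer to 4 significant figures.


k = Q*L / (A*dT)
L = 0.26 m, A = 7.7e-03 m^2
k = 103 * 0.26 / (7.7e-03 * 71)
k = 48.98 W/(m*K)


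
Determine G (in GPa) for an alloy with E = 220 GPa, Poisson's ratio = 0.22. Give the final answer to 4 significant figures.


G = E / (2*(1+nu))
G = 220 / (2*(1+0.22))
G = 90.16 GPa


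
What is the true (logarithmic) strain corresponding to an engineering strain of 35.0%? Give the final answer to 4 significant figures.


epsilon_true = ln(1 + epsilon_eng)
epsilon_true = ln(1 + 0.35)
epsilon_true = 0.3001


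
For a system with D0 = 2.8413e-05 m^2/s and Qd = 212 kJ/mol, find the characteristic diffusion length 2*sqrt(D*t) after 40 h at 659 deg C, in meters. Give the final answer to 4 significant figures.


Step 1: D = D0 * exp(-Qd/(R*T))
T = 932.15 K
D = 2.8413e-05 * exp(-212e3 / (8.314 * 932.15)) = 3.7437e-17 m^2/s
Step 2: L = 2*sqrt(D*t)
t = 40 h = 144000 s
L = 2*sqrt(3.7437e-17 * 144000) = 4.644e-06 m


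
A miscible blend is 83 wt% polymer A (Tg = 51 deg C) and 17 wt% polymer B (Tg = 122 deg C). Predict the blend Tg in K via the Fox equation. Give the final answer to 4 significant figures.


1/Tg = w1/Tg1 + w2/Tg2 (in Kelvin)
Tg1 = 324.15 K, Tg2 = 395.15 K
1/Tg = 0.83/324.15 + 0.17/395.15
Tg = 334.4 K


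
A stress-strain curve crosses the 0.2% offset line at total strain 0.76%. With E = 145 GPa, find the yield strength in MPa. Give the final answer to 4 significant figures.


Offset strain = 0.002
Elastic strain at yield = total_strain - offset = 7.6e-03 - 0.002 = 5.6e-03
sigma_y = E * elastic_strain = 145000 * 5.6e-03
sigma_y = 812 MPa


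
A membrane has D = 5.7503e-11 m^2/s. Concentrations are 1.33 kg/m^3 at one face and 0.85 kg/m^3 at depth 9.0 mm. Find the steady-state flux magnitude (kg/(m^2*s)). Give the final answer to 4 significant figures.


J = -D * (dC/dx) = D * (C1 - C2) / dx
J = 5.7503e-11 * (1.33 - 0.85) / 9e-03
J = 3.067e-09 kg/(m^2*s)


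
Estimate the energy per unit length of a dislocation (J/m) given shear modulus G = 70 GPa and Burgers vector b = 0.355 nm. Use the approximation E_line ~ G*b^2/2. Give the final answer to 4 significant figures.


E = G*b^2/2
b = 0.355 nm = 3.55e-10 m
G = 70 GPa = 7e+10 Pa
E = 0.5 * 7e+10 * (3.55e-10)^2
E = 4.411e-09 J/m


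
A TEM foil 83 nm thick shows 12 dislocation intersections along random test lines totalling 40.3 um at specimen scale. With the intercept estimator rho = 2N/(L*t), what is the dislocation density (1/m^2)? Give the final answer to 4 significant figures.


rho = 2N / (L * t)
L = 40.3 um = 4.03e-05 m, t = 83 nm = 8.3e-08 m
rho = 2 * 12 / (4.03e-05 * 8.3e-08)
rho = 7.175e+12 1/m^2


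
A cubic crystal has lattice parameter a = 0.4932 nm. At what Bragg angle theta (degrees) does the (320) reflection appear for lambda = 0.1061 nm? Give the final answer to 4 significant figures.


d = a / sqrt(h^2+k^2+l^2)
d = 0.4932 / sqrt(13) = 0.136789 nm
lambda = 2*d*sin(theta)  =>  sin(theta) = lambda / (2*d)
sin(theta) = 0.1061 / (2 * 0.136789) = 0.387823
theta = 22.82 deg


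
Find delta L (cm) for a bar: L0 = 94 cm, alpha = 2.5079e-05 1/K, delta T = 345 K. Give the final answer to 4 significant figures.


dL = L0 * alpha * dT
dL = 94 * 2.5079e-05 * 345
dL = 0.8133 cm


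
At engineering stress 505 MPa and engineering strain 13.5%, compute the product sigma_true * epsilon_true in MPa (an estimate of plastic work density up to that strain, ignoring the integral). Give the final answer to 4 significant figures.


sigma_true = sigma_eng * (1 + epsilon_eng)
sigma_true = 505 * (1 + 0.135) = 573.175 MPa
epsilon_true = ln(1 + epsilon_eng)
epsilon_true = ln(1 + 0.135) = 0.126633
sigma_true * epsilon_true = 573.175 * 0.126633 = 72.58 MPa


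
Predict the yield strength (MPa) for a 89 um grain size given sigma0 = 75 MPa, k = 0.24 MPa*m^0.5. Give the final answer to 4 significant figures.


sigma_y = sigma0 + k / sqrt(d)
d = 89 um = 8.9e-05 m
sigma_y = 75 + 0.24 / sqrt(8.9e-05)
sigma_y = 100.4 MPa


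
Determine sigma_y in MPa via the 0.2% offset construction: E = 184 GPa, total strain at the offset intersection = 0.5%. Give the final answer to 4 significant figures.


Offset strain = 0.002
Elastic strain at yield = total_strain - offset = 5e-03 - 0.002 = 3e-03
sigma_y = E * elastic_strain = 184000 * 3e-03
sigma_y = 552 MPa


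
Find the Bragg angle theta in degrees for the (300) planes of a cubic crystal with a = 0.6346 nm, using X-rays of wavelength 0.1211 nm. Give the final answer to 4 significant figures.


d = a / sqrt(h^2+k^2+l^2)
d = 0.6346 / sqrt(9) = 0.211533 nm
lambda = 2*d*sin(theta)  =>  sin(theta) = lambda / (2*d)
sin(theta) = 0.1211 / (2 * 0.211533) = 0.286243
theta = 16.63 deg


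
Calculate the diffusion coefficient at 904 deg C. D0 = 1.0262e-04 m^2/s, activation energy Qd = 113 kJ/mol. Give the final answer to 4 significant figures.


D = D0 * exp(-Qd / (R*T))
T = 1177.15 K
D = 1.0262e-04 * exp(-113e3 / (8.314 * 1177.15))
D = 9.927e-10 m^2/s


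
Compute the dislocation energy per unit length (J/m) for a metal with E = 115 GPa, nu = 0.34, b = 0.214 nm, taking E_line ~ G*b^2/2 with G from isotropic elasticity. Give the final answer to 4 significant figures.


Step 1: G = E / (2*(1+nu))
G = 115 / (2*(1+0.34)) = 42.9104 GPa = 4.29104e+10 Pa
Step 2: E_line = G*b^2/2
b = 0.214 nm = 2.14e-10 m
E_line = 0.5 * 4.29104e+10 * (2.14e-10)^2 = 9.826e-10 J/m


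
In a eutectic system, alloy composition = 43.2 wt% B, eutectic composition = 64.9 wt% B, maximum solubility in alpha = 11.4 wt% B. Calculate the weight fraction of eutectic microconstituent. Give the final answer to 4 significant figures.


f_primary = (C_e - C0) / (C_e - C_alpha_max)
f_primary = (64.9 - 43.2) / (64.9 - 11.4)
f_primary = 0.405607
f_eutectic = 1 - 0.405607 = 0.5944


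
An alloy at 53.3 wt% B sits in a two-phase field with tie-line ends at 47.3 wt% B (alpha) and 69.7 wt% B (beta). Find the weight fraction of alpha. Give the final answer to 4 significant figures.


f_alpha = (C_beta - C0) / (C_beta - C_alpha)
f_alpha = (69.7 - 53.3) / (69.7 - 47.3)
f_alpha = 0.7321


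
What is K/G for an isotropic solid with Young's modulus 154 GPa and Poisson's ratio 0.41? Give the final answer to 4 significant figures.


G = E / (2*(1+nu))
G = 154 / (2*(1+0.41)) = 54.6099 GPa
K = E / (3*(1-2*nu))
K = 154 / (3*(1-2*0.41)) = 285.185 GPa
K/G = 285.185 / 54.6099 = 5.222


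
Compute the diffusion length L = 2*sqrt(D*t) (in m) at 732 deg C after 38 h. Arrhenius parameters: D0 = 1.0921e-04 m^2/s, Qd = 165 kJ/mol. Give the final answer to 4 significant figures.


Step 1: D = D0 * exp(-Qd/(R*T))
T = 1005.15 K
D = 1.0921e-04 * exp(-165e3 / (8.314 * 1005.15)) = 2.90667e-13 m^2/s
Step 2: L = 2*sqrt(D*t)
t = 38 h = 136800 s
L = 2*sqrt(2.90667e-13 * 136800) = 3.988e-04 m


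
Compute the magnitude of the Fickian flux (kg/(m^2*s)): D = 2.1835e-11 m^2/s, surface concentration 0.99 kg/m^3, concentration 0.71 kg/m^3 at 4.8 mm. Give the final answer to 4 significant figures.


J = -D * (dC/dx) = D * (C1 - C2) / dx
J = 2.1835e-11 * (0.99 - 0.71) / 4.8e-03
J = 1.274e-09 kg/(m^2*s)


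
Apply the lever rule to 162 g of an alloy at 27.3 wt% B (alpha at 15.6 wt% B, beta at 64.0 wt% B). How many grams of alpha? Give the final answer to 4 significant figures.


f_alpha = (C_beta - C0) / (C_beta - C_alpha)
f_alpha = (64.0 - 27.3) / (64.0 - 15.6) = 0.758264
m_alpha = f_alpha * m_total = 0.758264 * 162 = 122.8 g


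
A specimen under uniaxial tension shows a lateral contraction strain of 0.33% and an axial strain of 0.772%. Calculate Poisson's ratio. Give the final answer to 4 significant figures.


nu = -epsilon_lat / epsilon_axial
Lateral strain is contraction (negative), so using magnitudes:
nu = 0.33 / 0.772
nu = 0.4275


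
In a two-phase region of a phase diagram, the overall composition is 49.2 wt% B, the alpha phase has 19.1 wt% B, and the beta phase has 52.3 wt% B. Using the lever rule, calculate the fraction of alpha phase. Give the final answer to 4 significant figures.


f_alpha = (C_beta - C0) / (C_beta - C_alpha)
f_alpha = (52.3 - 49.2) / (52.3 - 19.1)
f_alpha = 0.09337


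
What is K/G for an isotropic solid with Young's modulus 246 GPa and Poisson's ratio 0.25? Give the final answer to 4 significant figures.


G = E / (2*(1+nu))
G = 246 / (2*(1+0.25)) = 98.4 GPa
K = E / (3*(1-2*nu))
K = 246 / (3*(1-2*0.25)) = 164 GPa
K/G = 164 / 98.4 = 1.667


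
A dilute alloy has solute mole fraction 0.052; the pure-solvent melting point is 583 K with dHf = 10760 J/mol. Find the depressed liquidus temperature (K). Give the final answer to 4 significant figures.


dT = R*Tm^2*x / dHf
dT = 8.314 * 583^2 * 0.052 / 10760
dT = 13.6565 K
T_new = 583 - 13.6565 = 569.3 K


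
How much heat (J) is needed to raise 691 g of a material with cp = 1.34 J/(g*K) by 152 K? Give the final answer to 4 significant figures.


Q = m * cp * dT
Q = 691 * 1.34 * 152
Q = 140700 J


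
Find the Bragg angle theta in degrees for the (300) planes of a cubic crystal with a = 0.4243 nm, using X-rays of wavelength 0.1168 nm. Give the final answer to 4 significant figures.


d = a / sqrt(h^2+k^2+l^2)
d = 0.4243 / sqrt(9) = 0.141433 nm
lambda = 2*d*sin(theta)  =>  sin(theta) = lambda / (2*d)
sin(theta) = 0.1168 / (2 * 0.141433) = 0.412915
theta = 24.39 deg


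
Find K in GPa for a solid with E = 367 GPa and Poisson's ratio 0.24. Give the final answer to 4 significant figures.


K = E / (3*(1-2*nu))
K = 367 / (3*(1-2*0.24))
K = 235.3 GPa


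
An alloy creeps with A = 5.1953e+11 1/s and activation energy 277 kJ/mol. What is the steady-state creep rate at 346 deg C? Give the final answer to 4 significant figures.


rate = A * exp(-Q / (R*T))
T = 346 + 273.15 = 619.15 K
rate = 5.1953e+11 * exp(-277e3 / (8.314 * 619.15))
rate = 2.216e-12 1/s


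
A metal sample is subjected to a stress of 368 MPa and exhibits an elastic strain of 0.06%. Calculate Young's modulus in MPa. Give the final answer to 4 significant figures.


E = sigma / epsilon
epsilon = 0.06% = 6e-04
E = 368 / 6e-04
E = 613300 MPa


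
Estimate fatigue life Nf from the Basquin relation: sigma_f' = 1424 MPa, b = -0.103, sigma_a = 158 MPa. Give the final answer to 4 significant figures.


sigma_a = sigma_f' * (2*Nf)^b
2*Nf = (sigma_a / sigma_f')^(1/b)
2*Nf = (158 / 1424)^(1/-0.103)
2*Nf = 1.86387e+09
Nf = 9.319e+08 cycles


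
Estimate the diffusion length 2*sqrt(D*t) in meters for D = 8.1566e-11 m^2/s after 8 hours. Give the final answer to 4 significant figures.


t = 8 hr = 28800 s
Diffusion length = 2*sqrt(D*t)
= 2*sqrt(8.1566e-11 * 28800)
= 3.065e-03 m


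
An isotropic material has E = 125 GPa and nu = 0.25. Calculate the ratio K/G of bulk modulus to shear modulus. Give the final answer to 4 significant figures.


G = E / (2*(1+nu))
G = 125 / (2*(1+0.25)) = 50 GPa
K = E / (3*(1-2*nu))
K = 125 / (3*(1-2*0.25)) = 83.3333 GPa
K/G = 83.3333 / 50 = 1.667


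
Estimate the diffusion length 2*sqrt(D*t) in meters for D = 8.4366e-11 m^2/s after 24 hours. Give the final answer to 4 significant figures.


t = 24 hr = 86400 s
Diffusion length = 2*sqrt(D*t)
= 2*sqrt(8.4366e-11 * 86400)
= 5.4e-03 m


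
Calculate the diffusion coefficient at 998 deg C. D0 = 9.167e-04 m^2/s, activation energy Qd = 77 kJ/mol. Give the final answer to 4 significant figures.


D = D0 * exp(-Qd / (R*T))
T = 1271.15 K
D = 9.167e-04 * exp(-77e3 / (8.314 * 1271.15))
D = 6.281e-07 m^2/s


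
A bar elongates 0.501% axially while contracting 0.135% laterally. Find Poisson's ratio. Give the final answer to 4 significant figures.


nu = -epsilon_lat / epsilon_axial
Lateral strain is contraction (negative), so using magnitudes:
nu = 0.135 / 0.501
nu = 0.2695


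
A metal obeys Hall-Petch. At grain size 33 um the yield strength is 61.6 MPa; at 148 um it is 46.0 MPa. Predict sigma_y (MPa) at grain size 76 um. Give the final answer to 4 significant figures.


sigma_y = sigma0 + k / sqrt(d)
1/sqrt(d1) = 1/sqrt(3.3e-05) = 174.078;  1/sqrt(d2) = 82.1995
k = (sigma1 - sigma2) / (1/sqrt(d1) - 1/sqrt(d2)) = (61.6 - 46.0) / (174.078 - 82.1995) = 0.16979 MPa*m^0.5
sigma0 = sigma1 - k/sqrt(d1) = 61.6 - 0.16979*174.078 = 32.0433 MPa
sigma_y(d3) = 32.0433 + 0.16979 / sqrt(7.6e-05) = 51.52 MPa


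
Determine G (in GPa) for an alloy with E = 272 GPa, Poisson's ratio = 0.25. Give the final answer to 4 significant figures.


G = E / (2*(1+nu))
G = 272 / (2*(1+0.25))
G = 108.8 GPa


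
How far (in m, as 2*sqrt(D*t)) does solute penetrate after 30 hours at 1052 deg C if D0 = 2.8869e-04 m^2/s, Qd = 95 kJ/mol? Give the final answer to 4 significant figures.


Step 1: D = D0 * exp(-Qd/(R*T))
T = 1325.15 K
D = 2.8869e-04 * exp(-95e3 / (8.314 * 1325.15)) = 5.19512e-08 m^2/s
Step 2: L = 2*sqrt(D*t)
t = 30 h = 108000 s
L = 2*sqrt(5.19512e-08 * 108000) = 0.1498 m


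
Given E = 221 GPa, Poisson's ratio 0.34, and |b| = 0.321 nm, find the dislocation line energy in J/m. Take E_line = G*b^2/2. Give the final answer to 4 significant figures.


Step 1: G = E / (2*(1+nu))
G = 221 / (2*(1+0.34)) = 82.4627 GPa = 8.24627e+10 Pa
Step 2: E_line = G*b^2/2
b = 0.321 nm = 3.21e-10 m
E_line = 0.5 * 8.24627e+10 * (3.21e-10)^2 = 4.249e-09 J/m


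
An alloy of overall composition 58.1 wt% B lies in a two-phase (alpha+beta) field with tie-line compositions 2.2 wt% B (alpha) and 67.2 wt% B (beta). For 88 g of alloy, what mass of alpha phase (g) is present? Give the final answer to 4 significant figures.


f_alpha = (C_beta - C0) / (C_beta - C_alpha)
f_alpha = (67.2 - 58.1) / (67.2 - 2.2) = 0.14
m_alpha = f_alpha * m_total = 0.14 * 88 = 12.32 g


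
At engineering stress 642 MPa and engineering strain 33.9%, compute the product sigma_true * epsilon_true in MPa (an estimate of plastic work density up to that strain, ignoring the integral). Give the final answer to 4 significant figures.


sigma_true = sigma_eng * (1 + epsilon_eng)
sigma_true = 642 * (1 + 0.339) = 859.638 MPa
epsilon_true = ln(1 + epsilon_eng)
epsilon_true = ln(1 + 0.339) = 0.291923
sigma_true * epsilon_true = 859.638 * 0.291923 = 250.9 MPa


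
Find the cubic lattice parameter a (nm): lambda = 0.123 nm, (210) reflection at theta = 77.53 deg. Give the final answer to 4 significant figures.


d = lambda / (2*sin(theta))
d = 0.123 / (2*sin(77.53 deg))
d = 0.0629859 nm
a = d * sqrt(h^2+k^2+l^2) = 0.0629859 * sqrt(5)
a = 0.1408 nm


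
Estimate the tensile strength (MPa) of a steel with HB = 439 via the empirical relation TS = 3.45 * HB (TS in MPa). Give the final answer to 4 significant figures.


TS (MPa) = 3.45 * HB
TS = 3.45 * 439
TS = 1515 MPa


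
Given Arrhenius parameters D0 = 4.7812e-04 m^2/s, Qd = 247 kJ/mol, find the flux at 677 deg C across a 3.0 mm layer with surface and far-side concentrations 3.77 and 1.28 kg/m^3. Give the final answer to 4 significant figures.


Step 1: D = D0 * exp(-Qd/(R*T))
T = 677 + 273.15 = 950.15 K
D = 4.7812e-04 * exp(-247e3 / (8.314 * 950.15)) = 1.25946e-17 m^2/s
Step 2: J = D * (C1 - C2) / dx
J = 1.25946e-17 * (3.77 - 1.28) / 3e-03
J = 1.045e-14 kg/(m^2*s)


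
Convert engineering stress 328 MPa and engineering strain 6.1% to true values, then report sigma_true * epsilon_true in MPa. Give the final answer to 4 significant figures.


sigma_true = sigma_eng * (1 + epsilon_eng)
sigma_true = 328 * (1 + 0.061) = 348.008 MPa
epsilon_true = ln(1 + epsilon_eng)
epsilon_true = ln(1 + 0.061) = 0.0592119
sigma_true * epsilon_true = 348.008 * 0.0592119 = 20.61 MPa


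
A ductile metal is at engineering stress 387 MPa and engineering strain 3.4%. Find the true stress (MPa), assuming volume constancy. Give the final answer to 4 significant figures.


sigma_true = sigma_eng * (1 + epsilon_eng)
sigma_true = 387 * (1 + 0.034)
sigma_true = 400.2 MPa


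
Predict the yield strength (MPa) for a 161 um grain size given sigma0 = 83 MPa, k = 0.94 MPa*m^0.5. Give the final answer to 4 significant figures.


sigma_y = sigma0 + k / sqrt(d)
d = 161 um = 1.61e-04 m
sigma_y = 83 + 0.94 / sqrt(1.61e-04)
sigma_y = 157.1 MPa


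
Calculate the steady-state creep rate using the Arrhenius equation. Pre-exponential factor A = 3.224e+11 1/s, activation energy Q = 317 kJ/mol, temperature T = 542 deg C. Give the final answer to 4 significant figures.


rate = A * exp(-Q / (R*T))
T = 542 + 273.15 = 815.15 K
rate = 3.224e+11 * exp(-317e3 / (8.314 * 815.15))
rate = 1.564e-09 1/s


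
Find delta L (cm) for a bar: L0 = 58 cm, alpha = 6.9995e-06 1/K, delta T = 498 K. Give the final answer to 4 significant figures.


dL = L0 * alpha * dT
dL = 58 * 6.9995e-06 * 498
dL = 0.2022 cm


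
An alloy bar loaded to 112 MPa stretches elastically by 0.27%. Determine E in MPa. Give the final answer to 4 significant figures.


E = sigma / epsilon
epsilon = 0.27% = 2.7e-03
E = 112 / 2.7e-03
E = 41480 MPa


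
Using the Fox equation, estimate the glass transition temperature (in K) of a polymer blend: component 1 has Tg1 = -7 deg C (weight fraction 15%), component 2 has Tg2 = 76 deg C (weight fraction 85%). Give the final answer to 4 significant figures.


1/Tg = w1/Tg1 + w2/Tg2 (in Kelvin)
Tg1 = 266.15 K, Tg2 = 349.15 K
1/Tg = 0.15/266.15 + 0.85/349.15
Tg = 333.5 K


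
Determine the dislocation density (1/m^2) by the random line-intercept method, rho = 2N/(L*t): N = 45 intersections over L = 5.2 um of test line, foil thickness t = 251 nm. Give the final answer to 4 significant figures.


rho = 2N / (L * t)
L = 5.2 um = 5.2e-06 m, t = 251 nm = 2.51e-07 m
rho = 2 * 45 / (5.2e-06 * 2.51e-07)
rho = 6.895e+13 1/m^2


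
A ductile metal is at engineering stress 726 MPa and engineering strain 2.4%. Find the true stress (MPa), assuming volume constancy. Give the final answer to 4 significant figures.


sigma_true = sigma_eng * (1 + epsilon_eng)
sigma_true = 726 * (1 + 0.024)
sigma_true = 743.4 MPa


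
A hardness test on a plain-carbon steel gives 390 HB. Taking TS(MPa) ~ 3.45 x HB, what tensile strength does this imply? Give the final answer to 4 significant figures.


TS (MPa) = 3.45 * HB
TS = 3.45 * 390
TS = 1346 MPa


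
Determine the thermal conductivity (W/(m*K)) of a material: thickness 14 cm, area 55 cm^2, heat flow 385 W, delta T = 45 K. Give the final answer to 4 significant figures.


k = Q*L / (A*dT)
L = 0.14 m, A = 5.5e-03 m^2
k = 385 * 0.14 / (5.5e-03 * 45)
k = 217.8 W/(m*K)


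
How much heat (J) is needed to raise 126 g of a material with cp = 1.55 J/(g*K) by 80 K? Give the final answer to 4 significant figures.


Q = m * cp * dT
Q = 126 * 1.55 * 80
Q = 15620 J


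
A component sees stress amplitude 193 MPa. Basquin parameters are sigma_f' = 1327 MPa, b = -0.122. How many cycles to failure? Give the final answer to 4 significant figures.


sigma_a = sigma_f' * (2*Nf)^b
2*Nf = (sigma_a / sigma_f')^(1/b)
2*Nf = (193 / 1327)^(1/-0.122)
2*Nf = 7.29838e+06
Nf = 3.649e+06 cycles


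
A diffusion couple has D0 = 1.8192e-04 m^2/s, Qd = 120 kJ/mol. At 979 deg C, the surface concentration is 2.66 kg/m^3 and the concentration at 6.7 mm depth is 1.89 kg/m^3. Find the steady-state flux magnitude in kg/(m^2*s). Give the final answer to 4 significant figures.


Step 1: D = D0 * exp(-Qd/(R*T))
T = 979 + 273.15 = 1252.15 K
D = 1.8192e-04 * exp(-120e3 / (8.314 * 1252.15)) = 1.79384e-09 m^2/s
Step 2: J = D * (C1 - C2) / dx
J = 1.79384e-09 * (2.66 - 1.89) / 6.7e-03
J = 2.062e-07 kg/(m^2*s)


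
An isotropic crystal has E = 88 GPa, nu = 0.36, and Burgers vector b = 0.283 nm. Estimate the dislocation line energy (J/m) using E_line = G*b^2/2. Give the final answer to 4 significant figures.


Step 1: G = E / (2*(1+nu))
G = 88 / (2*(1+0.36)) = 32.3529 GPa = 3.23529e+10 Pa
Step 2: E_line = G*b^2/2
b = 0.283 nm = 2.83e-10 m
E_line = 0.5 * 3.23529e+10 * (2.83e-10)^2 = 1.296e-09 J/m


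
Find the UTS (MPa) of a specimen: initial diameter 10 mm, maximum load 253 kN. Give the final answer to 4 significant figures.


A0 = pi*(d/2)^2 = pi*(10/2)^2 = 78.5398 mm^2
UTS = F_max / A0 = 253*1000 / 78.5398
UTS = 3221 MPa


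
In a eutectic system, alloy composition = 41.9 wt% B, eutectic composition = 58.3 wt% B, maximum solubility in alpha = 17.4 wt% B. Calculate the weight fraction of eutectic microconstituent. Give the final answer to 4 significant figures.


f_primary = (C_e - C0) / (C_e - C_alpha_max)
f_primary = (58.3 - 41.9) / (58.3 - 17.4)
f_primary = 0.400978
f_eutectic = 1 - 0.400978 = 0.599
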